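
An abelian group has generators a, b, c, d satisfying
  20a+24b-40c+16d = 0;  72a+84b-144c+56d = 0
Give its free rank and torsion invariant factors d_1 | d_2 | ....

Answer: M ≅ ℤ^2 ⊕ ℤ/4 ⊕ ℤ/4

Derivation:
rank_ℚ(R)=2; free=4−2=2
SNF(R) diag = [4, 4] → torsion [4, 4]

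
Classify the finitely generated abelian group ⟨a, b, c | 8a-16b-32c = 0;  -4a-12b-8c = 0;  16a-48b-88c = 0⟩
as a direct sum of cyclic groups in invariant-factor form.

Answer: M ≅ ℤ/4 ⊕ ℤ/8 ⊕ ℤ/24

Derivation:
rank_ℚ(R)=3; free=3−3=0
SNF(R) diag = [4, 8, 24] → torsion [4, 8, 24]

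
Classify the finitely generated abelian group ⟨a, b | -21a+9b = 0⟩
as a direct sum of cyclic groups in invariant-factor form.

rank_ℚ(R)=1; free=2−1=1
SNF(R) diag = [3] → torsion [3]

Answer: M ≅ ℤ^1 ⊕ ℤ/3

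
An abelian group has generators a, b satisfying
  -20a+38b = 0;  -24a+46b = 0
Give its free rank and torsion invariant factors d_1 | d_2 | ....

Answer: M ≅ ℤ/2 ⊕ ℤ/4

Derivation:
rank_ℚ(R)=2; free=2−2=0
SNF(R) diag = [2, 4] → torsion [2, 4]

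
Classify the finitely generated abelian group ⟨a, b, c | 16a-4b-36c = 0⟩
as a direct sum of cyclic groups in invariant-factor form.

Answer: M ≅ ℤ^2 ⊕ ℤ/4

Derivation:
rank_ℚ(R)=1; free=3−1=2
SNF(R) diag = [4] → torsion [4]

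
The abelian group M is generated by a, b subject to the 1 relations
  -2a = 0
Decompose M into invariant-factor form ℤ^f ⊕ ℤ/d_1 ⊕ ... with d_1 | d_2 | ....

Answer: M ≅ ℤ^1 ⊕ ℤ/2

Derivation:
rank_ℚ(R)=1; free=2−1=1
SNF(R) diag = [2] → torsion [2]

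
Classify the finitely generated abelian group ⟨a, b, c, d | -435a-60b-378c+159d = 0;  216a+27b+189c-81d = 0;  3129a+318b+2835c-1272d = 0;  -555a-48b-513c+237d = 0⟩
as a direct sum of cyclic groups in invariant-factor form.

Answer: M ≅ ℤ/3 ⊕ ℤ/9 ⊕ ℤ/27 ⊕ ℤ/81

Derivation:
rank_ℚ(R)=4; free=4−4=0
SNF(R) diag = [3, 9, 27, 81] → torsion [3, 9, 27, 81]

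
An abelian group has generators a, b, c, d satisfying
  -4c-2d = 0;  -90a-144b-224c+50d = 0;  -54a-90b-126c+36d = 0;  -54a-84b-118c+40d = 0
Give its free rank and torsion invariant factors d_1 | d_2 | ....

Answer: M ≅ ℤ/2 ⊕ ℤ/6 ⊕ ℤ/18 ⊕ ℤ/18

Derivation:
rank_ℚ(R)=4; free=4−4=0
SNF(R) diag = [2, 6, 18, 18] → torsion [2, 6, 18, 18]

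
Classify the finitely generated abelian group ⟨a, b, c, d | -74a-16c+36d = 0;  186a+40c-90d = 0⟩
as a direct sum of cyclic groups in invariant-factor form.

Answer: M ≅ ℤ^2 ⊕ ℤ/2 ⊕ ℤ/2

Derivation:
rank_ℚ(R)=2; free=4−2=2
SNF(R) diag = [2, 2] → torsion [2, 2]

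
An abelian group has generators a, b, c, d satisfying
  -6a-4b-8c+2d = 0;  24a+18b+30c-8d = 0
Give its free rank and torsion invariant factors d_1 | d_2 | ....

rank_ℚ(R)=2; free=4−2=2
SNF(R) diag = [2, 2] → torsion [2, 2]

Answer: M ≅ ℤ^2 ⊕ ℤ/2 ⊕ ℤ/2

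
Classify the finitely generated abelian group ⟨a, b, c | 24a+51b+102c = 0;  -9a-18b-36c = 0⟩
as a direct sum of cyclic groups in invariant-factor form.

Answer: M ≅ ℤ^1 ⊕ ℤ/3 ⊕ ℤ/9

Derivation:
rank_ℚ(R)=2; free=3−2=1
SNF(R) diag = [3, 9] → torsion [3, 9]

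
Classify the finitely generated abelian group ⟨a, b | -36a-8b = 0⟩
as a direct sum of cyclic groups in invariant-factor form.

Answer: M ≅ ℤ^1 ⊕ ℤ/4

Derivation:
rank_ℚ(R)=1; free=2−1=1
SNF(R) diag = [4] → torsion [4]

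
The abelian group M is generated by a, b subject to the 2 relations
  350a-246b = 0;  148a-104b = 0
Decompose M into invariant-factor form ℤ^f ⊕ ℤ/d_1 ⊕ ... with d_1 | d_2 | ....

rank_ℚ(R)=2; free=2−2=0
SNF(R) diag = [2, 4] → torsion [2, 4]

Answer: M ≅ ℤ/2 ⊕ ℤ/4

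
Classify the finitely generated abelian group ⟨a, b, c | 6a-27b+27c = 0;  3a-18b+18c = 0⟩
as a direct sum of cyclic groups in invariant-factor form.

Answer: M ≅ ℤ^1 ⊕ ℤ/3 ⊕ ℤ/9

Derivation:
rank_ℚ(R)=2; free=3−2=1
SNF(R) diag = [3, 9] → torsion [3, 9]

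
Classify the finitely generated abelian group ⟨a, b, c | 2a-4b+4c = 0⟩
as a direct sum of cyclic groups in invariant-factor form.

rank_ℚ(R)=1; free=3−1=2
SNF(R) diag = [2] → torsion [2]

Answer: M ≅ ℤ^2 ⊕ ℤ/2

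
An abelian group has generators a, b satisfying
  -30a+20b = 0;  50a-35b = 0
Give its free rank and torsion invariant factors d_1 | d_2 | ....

rank_ℚ(R)=2; free=2−2=0
SNF(R) diag = [5, 10] → torsion [5, 10]

Answer: M ≅ ℤ/5 ⊕ ℤ/10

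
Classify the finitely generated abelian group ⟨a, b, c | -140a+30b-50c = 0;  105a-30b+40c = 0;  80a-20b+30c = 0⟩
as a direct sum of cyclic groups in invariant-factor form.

Answer: M ≅ ℤ/5 ⊕ ℤ/10 ⊕ ℤ/10

Derivation:
rank_ℚ(R)=3; free=3−3=0
SNF(R) diag = [5, 10, 10] → torsion [5, 10, 10]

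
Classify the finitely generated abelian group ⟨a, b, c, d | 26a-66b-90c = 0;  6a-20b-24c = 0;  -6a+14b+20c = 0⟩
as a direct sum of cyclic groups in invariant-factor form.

Answer: M ≅ ℤ^1 ⊕ ℤ/2 ⊕ ℤ/2 ⊕ ℤ/2

Derivation:
rank_ℚ(R)=3; free=4−3=1
SNF(R) diag = [2, 2, 2] → torsion [2, 2, 2]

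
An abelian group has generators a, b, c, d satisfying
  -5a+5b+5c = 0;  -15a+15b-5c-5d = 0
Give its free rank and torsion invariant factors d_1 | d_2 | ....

rank_ℚ(R)=2; free=4−2=2
SNF(R) diag = [5, 5] → torsion [5, 5]

Answer: M ≅ ℤ^2 ⊕ ℤ/5 ⊕ ℤ/5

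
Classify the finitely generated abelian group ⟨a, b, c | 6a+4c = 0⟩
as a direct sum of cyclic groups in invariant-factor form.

Answer: M ≅ ℤ^2 ⊕ ℤ/2

Derivation:
rank_ℚ(R)=1; free=3−1=2
SNF(R) diag = [2] → torsion [2]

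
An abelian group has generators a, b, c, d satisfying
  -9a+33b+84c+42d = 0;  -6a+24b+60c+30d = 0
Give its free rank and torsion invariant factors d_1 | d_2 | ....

Answer: M ≅ ℤ^2 ⊕ ℤ/3 ⊕ ℤ/6

Derivation:
rank_ℚ(R)=2; free=4−2=2
SNF(R) diag = [3, 6] → torsion [3, 6]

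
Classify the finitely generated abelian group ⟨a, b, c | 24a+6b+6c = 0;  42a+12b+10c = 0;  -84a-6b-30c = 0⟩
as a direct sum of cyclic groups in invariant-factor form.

Answer: M ≅ ℤ/2 ⊕ ℤ/6 ⊕ ℤ/12

Derivation:
rank_ℚ(R)=3; free=3−3=0
SNF(R) diag = [2, 6, 12] → torsion [2, 6, 12]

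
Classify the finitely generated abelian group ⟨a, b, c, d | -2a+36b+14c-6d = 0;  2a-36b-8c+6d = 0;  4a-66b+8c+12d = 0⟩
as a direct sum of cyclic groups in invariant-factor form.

rank_ℚ(R)=3; free=4−3=1
SNF(R) diag = [2, 6, 6] → torsion [2, 6, 6]

Answer: M ≅ ℤ^1 ⊕ ℤ/2 ⊕ ℤ/6 ⊕ ℤ/6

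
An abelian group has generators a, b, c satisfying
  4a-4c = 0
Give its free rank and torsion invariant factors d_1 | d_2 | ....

rank_ℚ(R)=1; free=3−1=2
SNF(R) diag = [4] → torsion [4]

Answer: M ≅ ℤ^2 ⊕ ℤ/4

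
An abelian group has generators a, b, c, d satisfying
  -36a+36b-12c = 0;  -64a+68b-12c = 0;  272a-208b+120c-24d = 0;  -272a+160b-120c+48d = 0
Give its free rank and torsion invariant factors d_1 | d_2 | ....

Answer: M ≅ ℤ/4 ⊕ ℤ/12 ⊕ ℤ/24 ⊕ ℤ/24

Derivation:
rank_ℚ(R)=4; free=4−4=0
SNF(R) diag = [4, 12, 24, 24] → torsion [4, 12, 24, 24]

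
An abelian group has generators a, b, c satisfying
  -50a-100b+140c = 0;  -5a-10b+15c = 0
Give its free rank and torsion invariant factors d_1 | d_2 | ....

rank_ℚ(R)=2; free=3−2=1
SNF(R) diag = [5, 10] → torsion [5, 10]

Answer: M ≅ ℤ^1 ⊕ ℤ/5 ⊕ ℤ/10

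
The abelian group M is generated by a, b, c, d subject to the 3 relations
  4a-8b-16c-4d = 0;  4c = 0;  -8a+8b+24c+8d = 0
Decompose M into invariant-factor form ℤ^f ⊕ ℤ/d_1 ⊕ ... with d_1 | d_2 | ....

rank_ℚ(R)=3; free=4−3=1
SNF(R) diag = [4, 4, 8] → torsion [4, 4, 8]

Answer: M ≅ ℤ^1 ⊕ ℤ/4 ⊕ ℤ/4 ⊕ ℤ/8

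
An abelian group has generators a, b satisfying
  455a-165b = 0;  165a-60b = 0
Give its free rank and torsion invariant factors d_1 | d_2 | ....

Answer: M ≅ ℤ/5 ⊕ ℤ/15

Derivation:
rank_ℚ(R)=2; free=2−2=0
SNF(R) diag = [5, 15] → torsion [5, 15]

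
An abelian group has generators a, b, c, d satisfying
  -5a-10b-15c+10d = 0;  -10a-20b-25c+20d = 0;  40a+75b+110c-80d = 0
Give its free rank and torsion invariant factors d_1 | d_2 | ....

rank_ℚ(R)=3; free=4−3=1
SNF(R) diag = [5, 5, 5] → torsion [5, 5, 5]

Answer: M ≅ ℤ^1 ⊕ ℤ/5 ⊕ ℤ/5 ⊕ ℤ/5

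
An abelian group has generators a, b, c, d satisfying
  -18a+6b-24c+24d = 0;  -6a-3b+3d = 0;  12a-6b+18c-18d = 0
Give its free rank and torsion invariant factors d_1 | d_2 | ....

rank_ℚ(R)=3; free=4−3=1
SNF(R) diag = [3, 6, 6] → torsion [3, 6, 6]

Answer: M ≅ ℤ^1 ⊕ ℤ/3 ⊕ ℤ/6 ⊕ ℤ/6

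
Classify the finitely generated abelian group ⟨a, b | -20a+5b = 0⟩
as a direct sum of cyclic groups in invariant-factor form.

Answer: M ≅ ℤ^1 ⊕ ℤ/5

Derivation:
rank_ℚ(R)=1; free=2−1=1
SNF(R) diag = [5] → torsion [5]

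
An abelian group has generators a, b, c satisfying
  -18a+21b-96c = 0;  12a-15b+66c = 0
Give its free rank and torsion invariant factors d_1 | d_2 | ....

rank_ℚ(R)=2; free=3−2=1
SNF(R) diag = [3, 6] → torsion [3, 6]

Answer: M ≅ ℤ^1 ⊕ ℤ/3 ⊕ ℤ/6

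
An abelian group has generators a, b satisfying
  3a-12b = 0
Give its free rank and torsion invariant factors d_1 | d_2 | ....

Answer: M ≅ ℤ^1 ⊕ ℤ/3

Derivation:
rank_ℚ(R)=1; free=2−1=1
SNF(R) diag = [3] → torsion [3]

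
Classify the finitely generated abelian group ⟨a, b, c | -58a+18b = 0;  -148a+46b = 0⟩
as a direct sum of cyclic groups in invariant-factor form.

Answer: M ≅ ℤ^1 ⊕ ℤ/2 ⊕ ℤ/2

Derivation:
rank_ℚ(R)=2; free=3−2=1
SNF(R) diag = [2, 2] → torsion [2, 2]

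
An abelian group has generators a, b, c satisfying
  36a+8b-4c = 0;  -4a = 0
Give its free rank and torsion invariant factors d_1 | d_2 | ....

Answer: M ≅ ℤ^1 ⊕ ℤ/4 ⊕ ℤ/4

Derivation:
rank_ℚ(R)=2; free=3−2=1
SNF(R) diag = [4, 4] → torsion [4, 4]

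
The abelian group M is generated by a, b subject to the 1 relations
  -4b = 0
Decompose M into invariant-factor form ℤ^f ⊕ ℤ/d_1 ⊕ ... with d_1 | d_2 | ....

Answer: M ≅ ℤ^1 ⊕ ℤ/4

Derivation:
rank_ℚ(R)=1; free=2−1=1
SNF(R) diag = [4] → torsion [4]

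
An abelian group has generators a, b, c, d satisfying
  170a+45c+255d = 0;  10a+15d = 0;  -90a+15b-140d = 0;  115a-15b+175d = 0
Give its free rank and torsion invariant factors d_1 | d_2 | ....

rank_ℚ(R)=4; free=4−4=0
SNF(R) diag = [5, 5, 15, 45] → torsion [5, 5, 15, 45]

Answer: M ≅ ℤ/5 ⊕ ℤ/5 ⊕ ℤ/15 ⊕ ℤ/45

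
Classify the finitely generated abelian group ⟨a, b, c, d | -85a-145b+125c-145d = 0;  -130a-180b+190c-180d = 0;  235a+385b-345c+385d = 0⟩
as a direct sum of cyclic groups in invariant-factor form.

Answer: M ≅ ℤ^1 ⊕ ℤ/5 ⊕ ℤ/10 ⊕ ℤ/10

Derivation:
rank_ℚ(R)=3; free=4−3=1
SNF(R) diag = [5, 10, 10] → torsion [5, 10, 10]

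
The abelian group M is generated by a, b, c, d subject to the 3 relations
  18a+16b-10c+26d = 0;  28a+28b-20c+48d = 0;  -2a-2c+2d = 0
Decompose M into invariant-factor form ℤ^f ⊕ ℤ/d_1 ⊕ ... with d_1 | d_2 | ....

rank_ℚ(R)=3; free=4−3=1
SNF(R) diag = [2, 4, 4] → torsion [2, 4, 4]

Answer: M ≅ ℤ^1 ⊕ ℤ/2 ⊕ ℤ/4 ⊕ ℤ/4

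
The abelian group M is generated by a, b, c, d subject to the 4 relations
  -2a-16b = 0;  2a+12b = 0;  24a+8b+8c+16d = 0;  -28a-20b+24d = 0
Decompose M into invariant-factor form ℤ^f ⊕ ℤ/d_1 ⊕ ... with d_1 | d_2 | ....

Answer: M ≅ ℤ/2 ⊕ ℤ/4 ⊕ ℤ/8 ⊕ ℤ/24

Derivation:
rank_ℚ(R)=4; free=4−4=0
SNF(R) diag = [2, 4, 8, 24] → torsion [2, 4, 8, 24]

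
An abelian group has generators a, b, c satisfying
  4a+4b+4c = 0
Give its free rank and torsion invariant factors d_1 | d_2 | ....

rank_ℚ(R)=1; free=3−1=2
SNF(R) diag = [4] → torsion [4]

Answer: M ≅ ℤ^2 ⊕ ℤ/4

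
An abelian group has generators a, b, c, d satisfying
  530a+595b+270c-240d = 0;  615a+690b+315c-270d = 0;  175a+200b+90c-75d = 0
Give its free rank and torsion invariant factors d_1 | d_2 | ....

rank_ℚ(R)=3; free=4−3=1
SNF(R) diag = [5, 15, 45] → torsion [5, 15, 45]

Answer: M ≅ ℤ^1 ⊕ ℤ/5 ⊕ ℤ/15 ⊕ ℤ/45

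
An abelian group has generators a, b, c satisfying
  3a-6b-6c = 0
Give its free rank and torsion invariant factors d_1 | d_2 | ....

rank_ℚ(R)=1; free=3−1=2
SNF(R) diag = [3] → torsion [3]

Answer: M ≅ ℤ^2 ⊕ ℤ/3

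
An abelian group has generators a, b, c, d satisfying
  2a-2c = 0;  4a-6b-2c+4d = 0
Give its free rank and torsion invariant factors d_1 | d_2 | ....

rank_ℚ(R)=2; free=4−2=2
SNF(R) diag = [2, 2] → torsion [2, 2]

Answer: M ≅ ℤ^2 ⊕ ℤ/2 ⊕ ℤ/2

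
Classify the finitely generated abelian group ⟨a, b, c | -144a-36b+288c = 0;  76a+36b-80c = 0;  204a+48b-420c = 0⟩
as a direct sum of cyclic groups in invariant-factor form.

rank_ℚ(R)=3; free=3−3=0
SNF(R) diag = [4, 12, 36] → torsion [4, 12, 36]

Answer: M ≅ ℤ/4 ⊕ ℤ/12 ⊕ ℤ/36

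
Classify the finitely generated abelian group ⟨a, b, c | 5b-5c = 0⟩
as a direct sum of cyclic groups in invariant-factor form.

rank_ℚ(R)=1; free=3−1=2
SNF(R) diag = [5] → torsion [5]

Answer: M ≅ ℤ^2 ⊕ ℤ/5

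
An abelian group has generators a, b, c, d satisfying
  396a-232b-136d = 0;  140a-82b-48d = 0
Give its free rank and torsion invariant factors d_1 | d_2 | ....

rank_ℚ(R)=2; free=4−2=2
SNF(R) diag = [2, 4] → torsion [2, 4]

Answer: M ≅ ℤ^2 ⊕ ℤ/2 ⊕ ℤ/4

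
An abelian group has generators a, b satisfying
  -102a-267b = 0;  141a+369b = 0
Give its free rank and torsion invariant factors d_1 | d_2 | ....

rank_ℚ(R)=2; free=2−2=0
SNF(R) diag = [3, 3] → torsion [3, 3]

Answer: M ≅ ℤ/3 ⊕ ℤ/3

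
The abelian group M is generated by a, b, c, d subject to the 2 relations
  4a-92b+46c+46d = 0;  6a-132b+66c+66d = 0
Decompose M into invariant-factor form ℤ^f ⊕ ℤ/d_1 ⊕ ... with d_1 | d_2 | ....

Answer: M ≅ ℤ^2 ⊕ ℤ/2 ⊕ ℤ/6

Derivation:
rank_ℚ(R)=2; free=4−2=2
SNF(R) diag = [2, 6] → torsion [2, 6]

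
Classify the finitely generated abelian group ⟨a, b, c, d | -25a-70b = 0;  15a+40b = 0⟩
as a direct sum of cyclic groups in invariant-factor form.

rank_ℚ(R)=2; free=4−2=2
SNF(R) diag = [5, 10] → torsion [5, 10]

Answer: M ≅ ℤ^2 ⊕ ℤ/5 ⊕ ℤ/10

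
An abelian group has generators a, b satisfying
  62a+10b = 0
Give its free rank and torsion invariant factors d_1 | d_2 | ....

rank_ℚ(R)=1; free=2−1=1
SNF(R) diag = [2] → torsion [2]

Answer: M ≅ ℤ^1 ⊕ ℤ/2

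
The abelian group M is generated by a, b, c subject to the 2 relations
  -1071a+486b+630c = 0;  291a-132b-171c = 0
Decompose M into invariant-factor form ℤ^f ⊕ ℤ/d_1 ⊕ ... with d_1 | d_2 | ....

rank_ℚ(R)=2; free=3−2=1
SNF(R) diag = [3, 9] → torsion [3, 9]

Answer: M ≅ ℤ^1 ⊕ ℤ/3 ⊕ ℤ/9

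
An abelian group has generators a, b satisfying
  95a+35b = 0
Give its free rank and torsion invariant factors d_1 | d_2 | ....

Answer: M ≅ ℤ^1 ⊕ ℤ/5

Derivation:
rank_ℚ(R)=1; free=2−1=1
SNF(R) diag = [5] → torsion [5]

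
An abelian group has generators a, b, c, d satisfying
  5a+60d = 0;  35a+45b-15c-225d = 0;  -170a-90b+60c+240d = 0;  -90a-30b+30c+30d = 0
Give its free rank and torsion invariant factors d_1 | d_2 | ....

rank_ℚ(R)=4; free=4−4=0
SNF(R) diag = [5, 15, 30, 60] → torsion [5, 15, 30, 60]

Answer: M ≅ ℤ/5 ⊕ ℤ/15 ⊕ ℤ/30 ⊕ ℤ/60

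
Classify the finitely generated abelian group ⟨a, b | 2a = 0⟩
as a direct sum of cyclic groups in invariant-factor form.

rank_ℚ(R)=1; free=2−1=1
SNF(R) diag = [2] → torsion [2]

Answer: M ≅ ℤ^1 ⊕ ℤ/2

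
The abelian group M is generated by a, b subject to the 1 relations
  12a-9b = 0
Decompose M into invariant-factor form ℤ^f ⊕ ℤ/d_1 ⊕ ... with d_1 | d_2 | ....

Answer: M ≅ ℤ^1 ⊕ ℤ/3

Derivation:
rank_ℚ(R)=1; free=2−1=1
SNF(R) diag = [3] → torsion [3]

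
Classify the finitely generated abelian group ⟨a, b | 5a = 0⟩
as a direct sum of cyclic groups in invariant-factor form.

rank_ℚ(R)=1; free=2−1=1
SNF(R) diag = [5] → torsion [5]

Answer: M ≅ ℤ^1 ⊕ ℤ/5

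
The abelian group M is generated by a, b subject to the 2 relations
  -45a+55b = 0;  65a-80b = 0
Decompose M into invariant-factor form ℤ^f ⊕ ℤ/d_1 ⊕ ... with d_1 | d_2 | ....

rank_ℚ(R)=2; free=2−2=0
SNF(R) diag = [5, 5] → torsion [5, 5]

Answer: M ≅ ℤ/5 ⊕ ℤ/5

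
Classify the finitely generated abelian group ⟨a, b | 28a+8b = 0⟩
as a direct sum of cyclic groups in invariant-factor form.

Answer: M ≅ ℤ^1 ⊕ ℤ/4

Derivation:
rank_ℚ(R)=1; free=2−1=1
SNF(R) diag = [4] → torsion [4]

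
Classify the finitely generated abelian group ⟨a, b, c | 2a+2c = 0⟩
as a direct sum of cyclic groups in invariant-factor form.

Answer: M ≅ ℤ^2 ⊕ ℤ/2

Derivation:
rank_ℚ(R)=1; free=3−1=2
SNF(R) diag = [2] → torsion [2]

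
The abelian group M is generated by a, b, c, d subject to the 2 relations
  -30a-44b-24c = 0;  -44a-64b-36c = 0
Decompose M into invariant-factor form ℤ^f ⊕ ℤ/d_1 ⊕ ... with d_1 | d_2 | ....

rank_ℚ(R)=2; free=4−2=2
SNF(R) diag = [2, 4] → torsion [2, 4]

Answer: M ≅ ℤ^2 ⊕ ℤ/2 ⊕ ℤ/4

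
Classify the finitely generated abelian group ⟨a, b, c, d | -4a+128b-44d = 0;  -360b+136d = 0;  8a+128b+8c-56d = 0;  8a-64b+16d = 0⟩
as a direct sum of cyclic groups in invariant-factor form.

Answer: M ≅ ℤ/4 ⊕ ℤ/8 ⊕ ℤ/8 ⊕ ℤ/24

Derivation:
rank_ℚ(R)=4; free=4−4=0
SNF(R) diag = [4, 8, 8, 24] → torsion [4, 8, 8, 24]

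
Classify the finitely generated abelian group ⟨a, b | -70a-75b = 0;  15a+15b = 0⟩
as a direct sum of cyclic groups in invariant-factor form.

rank_ℚ(R)=2; free=2−2=0
SNF(R) diag = [5, 15] → torsion [5, 15]

Answer: M ≅ ℤ/5 ⊕ ℤ/15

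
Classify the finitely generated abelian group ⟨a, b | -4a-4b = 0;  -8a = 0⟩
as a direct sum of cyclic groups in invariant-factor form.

rank_ℚ(R)=2; free=2−2=0
SNF(R) diag = [4, 8] → torsion [4, 8]

Answer: M ≅ ℤ/4 ⊕ ℤ/8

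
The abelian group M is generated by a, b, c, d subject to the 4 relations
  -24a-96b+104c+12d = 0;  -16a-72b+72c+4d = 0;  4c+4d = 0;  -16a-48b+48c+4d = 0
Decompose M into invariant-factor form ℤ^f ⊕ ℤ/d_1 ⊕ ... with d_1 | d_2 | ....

Answer: M ≅ ℤ/4 ⊕ ℤ/4 ⊕ ℤ/8 ⊕ ℤ/24

Derivation:
rank_ℚ(R)=4; free=4−4=0
SNF(R) diag = [4, 4, 8, 24] → torsion [4, 4, 8, 24]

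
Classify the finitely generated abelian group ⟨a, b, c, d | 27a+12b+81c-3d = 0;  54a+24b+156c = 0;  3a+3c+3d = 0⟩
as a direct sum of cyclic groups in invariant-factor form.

Answer: M ≅ ℤ^1 ⊕ ℤ/3 ⊕ ℤ/6 ⊕ ℤ/12

Derivation:
rank_ℚ(R)=3; free=4−3=1
SNF(R) diag = [3, 6, 12] → torsion [3, 6, 12]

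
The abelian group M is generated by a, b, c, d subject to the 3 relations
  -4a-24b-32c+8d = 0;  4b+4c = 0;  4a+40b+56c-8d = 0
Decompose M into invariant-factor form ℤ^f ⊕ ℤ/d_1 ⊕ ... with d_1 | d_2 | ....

Answer: M ≅ ℤ^1 ⊕ ℤ/4 ⊕ ℤ/4 ⊕ ℤ/8

Derivation:
rank_ℚ(R)=3; free=4−3=1
SNF(R) diag = [4, 4, 8] → torsion [4, 4, 8]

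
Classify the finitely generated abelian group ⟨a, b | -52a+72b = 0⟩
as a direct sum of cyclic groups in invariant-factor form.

Answer: M ≅ ℤ^1 ⊕ ℤ/4

Derivation:
rank_ℚ(R)=1; free=2−1=1
SNF(R) diag = [4] → torsion [4]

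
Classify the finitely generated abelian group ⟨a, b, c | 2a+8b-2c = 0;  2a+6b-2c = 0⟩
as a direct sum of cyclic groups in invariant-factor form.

Answer: M ≅ ℤ^1 ⊕ ℤ/2 ⊕ ℤ/2

Derivation:
rank_ℚ(R)=2; free=3−2=1
SNF(R) diag = [2, 2] → torsion [2, 2]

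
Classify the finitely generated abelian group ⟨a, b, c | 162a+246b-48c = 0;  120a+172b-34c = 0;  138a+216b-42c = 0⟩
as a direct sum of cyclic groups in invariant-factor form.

rank_ℚ(R)=3; free=3−3=0
SNF(R) diag = [2, 6, 18] → torsion [2, 6, 18]

Answer: M ≅ ℤ/2 ⊕ ℤ/6 ⊕ ℤ/18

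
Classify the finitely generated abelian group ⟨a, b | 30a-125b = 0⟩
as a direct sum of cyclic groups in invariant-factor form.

Answer: M ≅ ℤ^1 ⊕ ℤ/5

Derivation:
rank_ℚ(R)=1; free=2−1=1
SNF(R) diag = [5] → torsion [5]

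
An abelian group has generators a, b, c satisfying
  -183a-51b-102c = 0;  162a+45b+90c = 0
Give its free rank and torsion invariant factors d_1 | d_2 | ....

rank_ℚ(R)=2; free=3−2=1
SNF(R) diag = [3, 9] → torsion [3, 9]

Answer: M ≅ ℤ^1 ⊕ ℤ/3 ⊕ ℤ/9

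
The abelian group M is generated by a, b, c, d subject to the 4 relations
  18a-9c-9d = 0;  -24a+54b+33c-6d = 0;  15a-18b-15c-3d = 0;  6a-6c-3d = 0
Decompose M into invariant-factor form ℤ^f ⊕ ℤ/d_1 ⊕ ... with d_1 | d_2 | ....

rank_ℚ(R)=4; free=4−4=0
SNF(R) diag = [3, 9, 9, 18] → torsion [3, 9, 9, 18]

Answer: M ≅ ℤ/3 ⊕ ℤ/9 ⊕ ℤ/9 ⊕ ℤ/18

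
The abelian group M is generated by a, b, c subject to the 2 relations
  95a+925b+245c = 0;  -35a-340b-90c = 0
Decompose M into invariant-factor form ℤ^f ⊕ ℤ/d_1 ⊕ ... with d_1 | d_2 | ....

rank_ℚ(R)=2; free=3−2=1
SNF(R) diag = [5, 5] → torsion [5, 5]

Answer: M ≅ ℤ^1 ⊕ ℤ/5 ⊕ ℤ/5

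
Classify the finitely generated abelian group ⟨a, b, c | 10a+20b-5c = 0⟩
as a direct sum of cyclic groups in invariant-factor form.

rank_ℚ(R)=1; free=3−1=2
SNF(R) diag = [5] → torsion [5]

Answer: M ≅ ℤ^2 ⊕ ℤ/5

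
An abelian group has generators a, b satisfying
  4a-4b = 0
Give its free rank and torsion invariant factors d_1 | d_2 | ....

rank_ℚ(R)=1; free=2−1=1
SNF(R) diag = [4] → torsion [4]

Answer: M ≅ ℤ^1 ⊕ ℤ/4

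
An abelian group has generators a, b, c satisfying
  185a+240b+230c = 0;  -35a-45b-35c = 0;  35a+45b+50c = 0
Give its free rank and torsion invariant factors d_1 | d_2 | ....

rank_ℚ(R)=3; free=3−3=0
SNF(R) diag = [5, 15, 15] → torsion [5, 15, 15]

Answer: M ≅ ℤ/5 ⊕ ℤ/15 ⊕ ℤ/15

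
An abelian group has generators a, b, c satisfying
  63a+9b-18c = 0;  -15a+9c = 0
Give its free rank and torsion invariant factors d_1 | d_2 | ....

rank_ℚ(R)=2; free=3−2=1
SNF(R) diag = [3, 9] → torsion [3, 9]

Answer: M ≅ ℤ^1 ⊕ ℤ/3 ⊕ ℤ/9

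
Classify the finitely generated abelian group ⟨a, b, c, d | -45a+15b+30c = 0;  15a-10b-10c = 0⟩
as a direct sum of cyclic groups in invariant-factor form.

rank_ℚ(R)=2; free=4−2=2
SNF(R) diag = [5, 15] → torsion [5, 15]

Answer: M ≅ ℤ^2 ⊕ ℤ/5 ⊕ ℤ/15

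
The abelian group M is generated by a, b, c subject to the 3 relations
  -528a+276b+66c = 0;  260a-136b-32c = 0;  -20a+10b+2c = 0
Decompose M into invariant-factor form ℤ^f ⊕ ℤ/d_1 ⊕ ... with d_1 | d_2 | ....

Answer: M ≅ ℤ/2 ⊕ ℤ/6 ⊕ ℤ/12

Derivation:
rank_ℚ(R)=3; free=3−3=0
SNF(R) diag = [2, 6, 12] → torsion [2, 6, 12]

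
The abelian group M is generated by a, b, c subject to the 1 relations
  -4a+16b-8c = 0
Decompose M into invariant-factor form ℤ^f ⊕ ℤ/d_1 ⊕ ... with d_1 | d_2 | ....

Answer: M ≅ ℤ^2 ⊕ ℤ/4

Derivation:
rank_ℚ(R)=1; free=3−1=2
SNF(R) diag = [4] → torsion [4]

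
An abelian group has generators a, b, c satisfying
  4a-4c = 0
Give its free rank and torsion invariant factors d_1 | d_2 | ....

Answer: M ≅ ℤ^2 ⊕ ℤ/4

Derivation:
rank_ℚ(R)=1; free=3−1=2
SNF(R) diag = [4] → torsion [4]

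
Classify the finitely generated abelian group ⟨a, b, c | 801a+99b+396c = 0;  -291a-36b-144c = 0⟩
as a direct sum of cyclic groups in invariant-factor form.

rank_ℚ(R)=2; free=3−2=1
SNF(R) diag = [3, 9] → torsion [3, 9]

Answer: M ≅ ℤ^1 ⊕ ℤ/3 ⊕ ℤ/9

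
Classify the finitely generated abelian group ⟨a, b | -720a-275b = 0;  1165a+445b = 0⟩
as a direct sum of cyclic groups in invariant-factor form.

Answer: M ≅ ℤ/5 ⊕ ℤ/5

Derivation:
rank_ℚ(R)=2; free=2−2=0
SNF(R) diag = [5, 5] → torsion [5, 5]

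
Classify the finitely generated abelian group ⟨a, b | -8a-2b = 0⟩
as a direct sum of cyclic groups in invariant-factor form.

rank_ℚ(R)=1; free=2−1=1
SNF(R) diag = [2] → torsion [2]

Answer: M ≅ ℤ^1 ⊕ ℤ/2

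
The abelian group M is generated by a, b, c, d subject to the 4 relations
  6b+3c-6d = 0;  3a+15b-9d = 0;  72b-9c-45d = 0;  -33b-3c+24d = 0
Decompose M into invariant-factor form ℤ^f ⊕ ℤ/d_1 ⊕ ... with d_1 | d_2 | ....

rank_ℚ(R)=4; free=4−4=0
SNF(R) diag = [3, 3, 9, 9] → torsion [3, 3, 9, 9]

Answer: M ≅ ℤ/3 ⊕ ℤ/3 ⊕ ℤ/9 ⊕ ℤ/9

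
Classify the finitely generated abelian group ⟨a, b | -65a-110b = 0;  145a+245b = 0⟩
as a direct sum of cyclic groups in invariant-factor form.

rank_ℚ(R)=2; free=2−2=0
SNF(R) diag = [5, 5] → torsion [5, 5]

Answer: M ≅ ℤ/5 ⊕ ℤ/5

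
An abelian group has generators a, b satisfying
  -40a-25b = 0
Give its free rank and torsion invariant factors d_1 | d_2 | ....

rank_ℚ(R)=1; free=2−1=1
SNF(R) diag = [5] → torsion [5]

Answer: M ≅ ℤ^1 ⊕ ℤ/5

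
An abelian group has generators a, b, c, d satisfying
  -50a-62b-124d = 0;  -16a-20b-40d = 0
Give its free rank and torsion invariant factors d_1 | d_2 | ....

rank_ℚ(R)=2; free=4−2=2
SNF(R) diag = [2, 4] → torsion [2, 4]

Answer: M ≅ ℤ^2 ⊕ ℤ/2 ⊕ ℤ/4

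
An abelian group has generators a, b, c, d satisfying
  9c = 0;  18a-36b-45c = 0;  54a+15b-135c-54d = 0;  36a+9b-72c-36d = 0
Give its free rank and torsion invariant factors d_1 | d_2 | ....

rank_ℚ(R)=4; free=4−4=0
SNF(R) diag = [3, 9, 18, 18] → torsion [3, 9, 18, 18]

Answer: M ≅ ℤ/3 ⊕ ℤ/9 ⊕ ℤ/18 ⊕ ℤ/18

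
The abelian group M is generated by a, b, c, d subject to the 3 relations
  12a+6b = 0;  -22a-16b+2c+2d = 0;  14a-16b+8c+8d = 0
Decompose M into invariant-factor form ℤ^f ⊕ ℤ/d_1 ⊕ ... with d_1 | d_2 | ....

rank_ℚ(R)=3; free=4−3=1
SNF(R) diag = [2, 6, 6] → torsion [2, 6, 6]

Answer: M ≅ ℤ^1 ⊕ ℤ/2 ⊕ ℤ/6 ⊕ ℤ/6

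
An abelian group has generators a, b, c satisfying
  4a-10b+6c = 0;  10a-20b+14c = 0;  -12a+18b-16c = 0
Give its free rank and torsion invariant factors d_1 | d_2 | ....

rank_ℚ(R)=3; free=3−3=0
SNF(R) diag = [2, 2, 2] → torsion [2, 2, 2]

Answer: M ≅ ℤ/2 ⊕ ℤ/2 ⊕ ℤ/2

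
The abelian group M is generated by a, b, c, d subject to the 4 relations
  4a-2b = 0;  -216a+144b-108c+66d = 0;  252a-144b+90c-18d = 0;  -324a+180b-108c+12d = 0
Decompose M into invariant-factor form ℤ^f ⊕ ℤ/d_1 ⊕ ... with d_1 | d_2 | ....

Answer: M ≅ ℤ/2 ⊕ ℤ/6 ⊕ ℤ/18 ⊕ ℤ/36

Derivation:
rank_ℚ(R)=4; free=4−4=0
SNF(R) diag = [2, 6, 18, 36] → torsion [2, 6, 18, 36]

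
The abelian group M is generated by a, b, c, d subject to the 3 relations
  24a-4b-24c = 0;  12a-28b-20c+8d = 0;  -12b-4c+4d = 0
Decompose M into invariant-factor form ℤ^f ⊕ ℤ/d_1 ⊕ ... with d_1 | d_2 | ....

rank_ℚ(R)=3; free=4−3=1
SNF(R) diag = [4, 4, 12] → torsion [4, 4, 12]

Answer: M ≅ ℤ^1 ⊕ ℤ/4 ⊕ ℤ/4 ⊕ ℤ/12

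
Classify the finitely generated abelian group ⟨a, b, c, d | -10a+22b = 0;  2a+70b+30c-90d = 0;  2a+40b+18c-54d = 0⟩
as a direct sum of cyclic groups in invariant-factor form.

rank_ℚ(R)=3; free=4−3=1
SNF(R) diag = [2, 6, 6] → torsion [2, 6, 6]

Answer: M ≅ ℤ^1 ⊕ ℤ/2 ⊕ ℤ/6 ⊕ ℤ/6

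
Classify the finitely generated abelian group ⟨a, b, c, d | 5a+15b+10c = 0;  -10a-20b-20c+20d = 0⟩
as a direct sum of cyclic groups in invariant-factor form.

Answer: M ≅ ℤ^2 ⊕ ℤ/5 ⊕ ℤ/10

Derivation:
rank_ℚ(R)=2; free=4−2=2
SNF(R) diag = [5, 10] → torsion [5, 10]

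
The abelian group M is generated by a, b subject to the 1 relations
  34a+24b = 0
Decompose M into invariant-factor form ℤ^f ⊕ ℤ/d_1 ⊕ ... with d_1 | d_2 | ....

rank_ℚ(R)=1; free=2−1=1
SNF(R) diag = [2] → torsion [2]

Answer: M ≅ ℤ^1 ⊕ ℤ/2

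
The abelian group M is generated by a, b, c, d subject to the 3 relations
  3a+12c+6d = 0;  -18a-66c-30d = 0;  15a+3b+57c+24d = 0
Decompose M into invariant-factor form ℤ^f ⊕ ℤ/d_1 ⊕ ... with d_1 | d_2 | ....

Answer: M ≅ ℤ^1 ⊕ ℤ/3 ⊕ ℤ/3 ⊕ ℤ/6

Derivation:
rank_ℚ(R)=3; free=4−3=1
SNF(R) diag = [3, 3, 6] → torsion [3, 3, 6]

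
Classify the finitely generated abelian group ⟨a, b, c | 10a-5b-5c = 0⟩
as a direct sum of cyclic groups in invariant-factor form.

rank_ℚ(R)=1; free=3−1=2
SNF(R) diag = [5] → torsion [5]

Answer: M ≅ ℤ^2 ⊕ ℤ/5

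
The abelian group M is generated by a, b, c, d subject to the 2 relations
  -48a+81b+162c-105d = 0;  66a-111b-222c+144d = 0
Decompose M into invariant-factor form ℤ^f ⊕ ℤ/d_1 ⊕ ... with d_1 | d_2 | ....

Answer: M ≅ ℤ^2 ⊕ ℤ/3 ⊕ ℤ/3

Derivation:
rank_ℚ(R)=2; free=4−2=2
SNF(R) diag = [3, 3] → torsion [3, 3]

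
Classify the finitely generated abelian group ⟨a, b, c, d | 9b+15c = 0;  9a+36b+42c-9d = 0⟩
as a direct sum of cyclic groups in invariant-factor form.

Answer: M ≅ ℤ^2 ⊕ ℤ/3 ⊕ ℤ/9

Derivation:
rank_ℚ(R)=2; free=4−2=2
SNF(R) diag = [3, 9] → torsion [3, 9]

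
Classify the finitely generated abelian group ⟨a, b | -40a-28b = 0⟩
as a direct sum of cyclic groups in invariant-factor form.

rank_ℚ(R)=1; free=2−1=1
SNF(R) diag = [4] → torsion [4]

Answer: M ≅ ℤ^1 ⊕ ℤ/4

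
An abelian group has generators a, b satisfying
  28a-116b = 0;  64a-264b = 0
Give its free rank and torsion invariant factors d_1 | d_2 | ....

rank_ℚ(R)=2; free=2−2=0
SNF(R) diag = [4, 8] → torsion [4, 8]

Answer: M ≅ ℤ/4 ⊕ ℤ/8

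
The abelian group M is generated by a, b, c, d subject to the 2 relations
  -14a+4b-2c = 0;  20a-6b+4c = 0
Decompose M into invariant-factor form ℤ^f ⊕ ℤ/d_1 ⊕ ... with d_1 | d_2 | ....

rank_ℚ(R)=2; free=4−2=2
SNF(R) diag = [2, 2] → torsion [2, 2]

Answer: M ≅ ℤ^2 ⊕ ℤ/2 ⊕ ℤ/2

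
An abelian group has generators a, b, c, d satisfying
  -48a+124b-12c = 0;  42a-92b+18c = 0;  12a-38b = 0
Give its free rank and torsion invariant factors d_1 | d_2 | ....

rank_ℚ(R)=3; free=4−3=1
SNF(R) diag = [2, 6, 12] → torsion [2, 6, 12]

Answer: M ≅ ℤ^1 ⊕ ℤ/2 ⊕ ℤ/6 ⊕ ℤ/12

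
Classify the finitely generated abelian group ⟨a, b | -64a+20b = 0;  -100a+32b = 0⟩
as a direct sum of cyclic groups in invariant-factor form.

Answer: M ≅ ℤ/4 ⊕ ℤ/12

Derivation:
rank_ℚ(R)=2; free=2−2=0
SNF(R) diag = [4, 12] → torsion [4, 12]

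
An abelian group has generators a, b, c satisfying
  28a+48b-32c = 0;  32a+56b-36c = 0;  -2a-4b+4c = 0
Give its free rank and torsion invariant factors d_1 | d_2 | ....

Answer: M ≅ ℤ/2 ⊕ ℤ/4 ⊕ ℤ/8

Derivation:
rank_ℚ(R)=3; free=3−3=0
SNF(R) diag = [2, 4, 8] → torsion [2, 4, 8]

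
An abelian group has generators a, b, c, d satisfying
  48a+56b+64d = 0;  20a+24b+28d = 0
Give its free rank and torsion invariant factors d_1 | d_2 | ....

Answer: M ≅ ℤ^2 ⊕ ℤ/4 ⊕ ℤ/8

Derivation:
rank_ℚ(R)=2; free=4−2=2
SNF(R) diag = [4, 8] → torsion [4, 8]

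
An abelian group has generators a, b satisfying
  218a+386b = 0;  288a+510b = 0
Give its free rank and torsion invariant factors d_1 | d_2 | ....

Answer: M ≅ ℤ/2 ⊕ ℤ/6

Derivation:
rank_ℚ(R)=2; free=2−2=0
SNF(R) diag = [2, 6] → torsion [2, 6]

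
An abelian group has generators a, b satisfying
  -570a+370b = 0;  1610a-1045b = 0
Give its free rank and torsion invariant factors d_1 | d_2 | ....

rank_ℚ(R)=2; free=2−2=0
SNF(R) diag = [5, 10] → torsion [5, 10]

Answer: M ≅ ℤ/5 ⊕ ℤ/10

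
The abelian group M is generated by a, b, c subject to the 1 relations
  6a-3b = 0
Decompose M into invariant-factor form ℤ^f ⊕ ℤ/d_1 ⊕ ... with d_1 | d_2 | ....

Answer: M ≅ ℤ^2 ⊕ ℤ/3

Derivation:
rank_ℚ(R)=1; free=3−1=2
SNF(R) diag = [3] → torsion [3]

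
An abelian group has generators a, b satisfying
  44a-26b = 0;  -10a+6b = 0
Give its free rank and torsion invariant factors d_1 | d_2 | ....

rank_ℚ(R)=2; free=2−2=0
SNF(R) diag = [2, 2] → torsion [2, 2]

Answer: M ≅ ℤ/2 ⊕ ℤ/2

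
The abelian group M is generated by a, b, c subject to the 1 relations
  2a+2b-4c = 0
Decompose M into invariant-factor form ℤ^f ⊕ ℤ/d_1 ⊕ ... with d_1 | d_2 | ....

rank_ℚ(R)=1; free=3−1=2
SNF(R) diag = [2] → torsion [2]

Answer: M ≅ ℤ^2 ⊕ ℤ/2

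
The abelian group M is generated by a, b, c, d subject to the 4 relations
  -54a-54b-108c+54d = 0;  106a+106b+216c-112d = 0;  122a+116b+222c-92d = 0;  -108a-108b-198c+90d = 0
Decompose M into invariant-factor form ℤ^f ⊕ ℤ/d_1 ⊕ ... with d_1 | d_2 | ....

Answer: M ≅ ℤ/2 ⊕ ℤ/6 ⊕ ℤ/18 ⊕ ℤ/54

Derivation:
rank_ℚ(R)=4; free=4−4=0
SNF(R) diag = [2, 6, 18, 54] → torsion [2, 6, 18, 54]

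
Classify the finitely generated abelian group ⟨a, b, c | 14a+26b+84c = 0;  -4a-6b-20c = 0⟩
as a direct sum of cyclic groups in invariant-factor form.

rank_ℚ(R)=2; free=3−2=1
SNF(R) diag = [2, 2] → torsion [2, 2]

Answer: M ≅ ℤ^1 ⊕ ℤ/2 ⊕ ℤ/2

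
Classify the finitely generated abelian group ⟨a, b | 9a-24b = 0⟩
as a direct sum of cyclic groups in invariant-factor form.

Answer: M ≅ ℤ^1 ⊕ ℤ/3

Derivation:
rank_ℚ(R)=1; free=2−1=1
SNF(R) diag = [3] → torsion [3]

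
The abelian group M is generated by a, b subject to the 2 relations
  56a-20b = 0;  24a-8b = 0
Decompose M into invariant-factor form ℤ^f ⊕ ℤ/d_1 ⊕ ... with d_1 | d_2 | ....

rank_ℚ(R)=2; free=2−2=0
SNF(R) diag = [4, 8] → torsion [4, 8]

Answer: M ≅ ℤ/4 ⊕ ℤ/8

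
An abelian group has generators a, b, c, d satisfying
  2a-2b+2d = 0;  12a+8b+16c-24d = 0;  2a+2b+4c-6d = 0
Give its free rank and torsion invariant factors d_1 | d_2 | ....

rank_ℚ(R)=3; free=4−3=1
SNF(R) diag = [2, 4, 4] → torsion [2, 4, 4]

Answer: M ≅ ℤ^1 ⊕ ℤ/2 ⊕ ℤ/4 ⊕ ℤ/4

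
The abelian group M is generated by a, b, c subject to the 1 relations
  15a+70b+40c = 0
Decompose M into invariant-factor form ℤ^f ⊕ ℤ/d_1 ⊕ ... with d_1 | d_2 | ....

Answer: M ≅ ℤ^2 ⊕ ℤ/5

Derivation:
rank_ℚ(R)=1; free=3−1=2
SNF(R) diag = [5] → torsion [5]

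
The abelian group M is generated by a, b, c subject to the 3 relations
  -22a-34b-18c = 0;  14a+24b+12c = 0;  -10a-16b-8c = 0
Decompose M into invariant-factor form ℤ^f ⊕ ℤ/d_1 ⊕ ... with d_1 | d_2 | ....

rank_ℚ(R)=3; free=3−3=0
SNF(R) diag = [2, 2, 4] → torsion [2, 2, 4]

Answer: M ≅ ℤ/2 ⊕ ℤ/2 ⊕ ℤ/4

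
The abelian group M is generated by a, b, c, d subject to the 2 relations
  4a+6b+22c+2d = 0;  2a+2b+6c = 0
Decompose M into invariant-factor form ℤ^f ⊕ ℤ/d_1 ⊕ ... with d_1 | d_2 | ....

Answer: M ≅ ℤ^2 ⊕ ℤ/2 ⊕ ℤ/2

Derivation:
rank_ℚ(R)=2; free=4−2=2
SNF(R) diag = [2, 2] → torsion [2, 2]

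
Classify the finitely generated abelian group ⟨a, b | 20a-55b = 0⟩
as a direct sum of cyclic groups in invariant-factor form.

Answer: M ≅ ℤ^1 ⊕ ℤ/5

Derivation:
rank_ℚ(R)=1; free=2−1=1
SNF(R) diag = [5] → torsion [5]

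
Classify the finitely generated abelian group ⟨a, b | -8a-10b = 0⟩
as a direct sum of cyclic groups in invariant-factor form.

rank_ℚ(R)=1; free=2−1=1
SNF(R) diag = [2] → torsion [2]

Answer: M ≅ ℤ^1 ⊕ ℤ/2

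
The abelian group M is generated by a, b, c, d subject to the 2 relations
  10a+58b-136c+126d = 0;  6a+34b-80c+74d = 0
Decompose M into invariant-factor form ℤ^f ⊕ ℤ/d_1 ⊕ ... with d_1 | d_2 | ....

rank_ℚ(R)=2; free=4−2=2
SNF(R) diag = [2, 4] → torsion [2, 4]

Answer: M ≅ ℤ^2 ⊕ ℤ/2 ⊕ ℤ/4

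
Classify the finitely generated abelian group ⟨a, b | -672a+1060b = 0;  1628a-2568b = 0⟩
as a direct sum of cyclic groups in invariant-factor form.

rank_ℚ(R)=2; free=2−2=0
SNF(R) diag = [4, 4] → torsion [4, 4]

Answer: M ≅ ℤ/4 ⊕ ℤ/4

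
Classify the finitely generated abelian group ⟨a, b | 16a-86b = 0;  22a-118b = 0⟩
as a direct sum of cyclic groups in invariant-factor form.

rank_ℚ(R)=2; free=2−2=0
SNF(R) diag = [2, 2] → torsion [2, 2]

Answer: M ≅ ℤ/2 ⊕ ℤ/2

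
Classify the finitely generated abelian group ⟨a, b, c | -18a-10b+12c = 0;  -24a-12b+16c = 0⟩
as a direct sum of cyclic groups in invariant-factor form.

rank_ℚ(R)=2; free=3−2=1
SNF(R) diag = [2, 4] → torsion [2, 4]

Answer: M ≅ ℤ^1 ⊕ ℤ/2 ⊕ ℤ/4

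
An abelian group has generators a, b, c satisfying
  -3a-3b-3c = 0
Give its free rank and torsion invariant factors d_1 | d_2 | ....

Answer: M ≅ ℤ^2 ⊕ ℤ/3

Derivation:
rank_ℚ(R)=1; free=3−1=2
SNF(R) diag = [3] → torsion [3]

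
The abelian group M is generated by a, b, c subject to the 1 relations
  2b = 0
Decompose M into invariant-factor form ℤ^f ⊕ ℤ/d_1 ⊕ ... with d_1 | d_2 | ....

Answer: M ≅ ℤ^2 ⊕ ℤ/2

Derivation:
rank_ℚ(R)=1; free=3−1=2
SNF(R) diag = [2] → torsion [2]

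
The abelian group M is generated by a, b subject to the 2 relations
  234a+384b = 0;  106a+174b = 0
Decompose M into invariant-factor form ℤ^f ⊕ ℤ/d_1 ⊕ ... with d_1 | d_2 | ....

rank_ℚ(R)=2; free=2−2=0
SNF(R) diag = [2, 6] → torsion [2, 6]

Answer: M ≅ ℤ/2 ⊕ ℤ/6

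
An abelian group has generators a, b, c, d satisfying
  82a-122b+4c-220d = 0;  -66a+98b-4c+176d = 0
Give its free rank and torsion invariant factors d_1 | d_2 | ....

rank_ℚ(R)=2; free=4−2=2
SNF(R) diag = [2, 4] → torsion [2, 4]

Answer: M ≅ ℤ^2 ⊕ ℤ/2 ⊕ ℤ/4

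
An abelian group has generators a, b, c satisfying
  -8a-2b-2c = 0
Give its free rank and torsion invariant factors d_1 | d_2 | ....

rank_ℚ(R)=1; free=3−1=2
SNF(R) diag = [2] → torsion [2]

Answer: M ≅ ℤ^2 ⊕ ℤ/2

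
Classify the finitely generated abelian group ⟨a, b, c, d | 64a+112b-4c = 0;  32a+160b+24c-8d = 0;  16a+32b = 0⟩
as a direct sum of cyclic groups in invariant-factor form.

Answer: M ≅ ℤ^1 ⊕ ℤ/4 ⊕ ℤ/8 ⊕ ℤ/16

Derivation:
rank_ℚ(R)=3; free=4−3=1
SNF(R) diag = [4, 8, 16] → torsion [4, 8, 16]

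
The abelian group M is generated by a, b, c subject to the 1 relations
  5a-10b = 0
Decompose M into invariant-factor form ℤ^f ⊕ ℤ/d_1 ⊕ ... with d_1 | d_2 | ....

Answer: M ≅ ℤ^2 ⊕ ℤ/5

Derivation:
rank_ℚ(R)=1; free=3−1=2
SNF(R) diag = [5] → torsion [5]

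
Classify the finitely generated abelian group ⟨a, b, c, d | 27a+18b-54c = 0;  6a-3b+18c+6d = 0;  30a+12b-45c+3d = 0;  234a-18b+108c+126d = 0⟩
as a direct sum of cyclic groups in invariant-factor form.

rank_ℚ(R)=4; free=4−4=0
SNF(R) diag = [3, 9, 27, 54] → torsion [3, 9, 27, 54]

Answer: M ≅ ℤ/3 ⊕ ℤ/9 ⊕ ℤ/27 ⊕ ℤ/54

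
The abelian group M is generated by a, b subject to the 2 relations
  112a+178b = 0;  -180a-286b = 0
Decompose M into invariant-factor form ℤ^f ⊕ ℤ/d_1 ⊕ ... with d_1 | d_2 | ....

Answer: M ≅ ℤ/2 ⊕ ℤ/4

Derivation:
rank_ℚ(R)=2; free=2−2=0
SNF(R) diag = [2, 4] → torsion [2, 4]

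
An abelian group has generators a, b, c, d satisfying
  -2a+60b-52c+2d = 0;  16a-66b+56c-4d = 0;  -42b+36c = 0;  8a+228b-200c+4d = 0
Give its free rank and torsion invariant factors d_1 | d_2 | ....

Answer: M ≅ ℤ/2 ⊕ ℤ/6 ⊕ ℤ/12 ⊕ ℤ/12

Derivation:
rank_ℚ(R)=4; free=4−4=0
SNF(R) diag = [2, 6, 12, 12] → torsion [2, 6, 12, 12]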